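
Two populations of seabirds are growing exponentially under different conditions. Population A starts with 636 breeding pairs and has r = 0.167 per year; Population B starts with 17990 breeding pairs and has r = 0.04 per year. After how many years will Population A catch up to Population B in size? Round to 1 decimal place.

26.3 years

Set 636·e^(0.167t) = 17990·e^(0.04t).
e^((0.167 − 0.04)t) = 17990/636 → e^(0.127·t) = 28.286.
0.127·t = ln(28.286) = 3.3424, so t = 3.3424/0.127 = 26.318.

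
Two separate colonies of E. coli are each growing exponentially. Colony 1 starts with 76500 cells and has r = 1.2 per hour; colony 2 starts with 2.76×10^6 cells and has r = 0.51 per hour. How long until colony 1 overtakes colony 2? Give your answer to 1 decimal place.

5.2 hours

Set 76500·e^(1.2t) = 2.76×10^6·e^(0.51t).
e^((1.2 − 0.51)t) = 2.76×10^6/76500 → e^(0.69·t) = 36.078.
0.69·t = ln(36.078) = 3.5857, so t = 3.5857/0.69 = 5.1967.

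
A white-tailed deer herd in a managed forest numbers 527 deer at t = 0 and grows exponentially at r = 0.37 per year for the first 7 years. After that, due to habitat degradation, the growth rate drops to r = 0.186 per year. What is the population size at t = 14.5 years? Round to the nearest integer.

28345 deer

Phase 1: N(7) = 527·e^(0.37×7) = 527·e^2.59 = 7024.79.
Phase 2 runs for 14.5 − 7 = 7.5 years at r = 0.186.
N(14.5) = 7024.79·e^(0.186×7.5) = 7024.79·e^1.395 = 28344.8.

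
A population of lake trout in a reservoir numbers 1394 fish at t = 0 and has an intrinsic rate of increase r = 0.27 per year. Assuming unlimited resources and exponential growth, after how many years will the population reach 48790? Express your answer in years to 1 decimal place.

13.2 years

Set N₀·e^(rt) = 48790: e^(0.27·t) = 48790/1394 = 35.
0.27·t = ln(35) = 3.5553, so t = 3.5553/0.27 = 13.168.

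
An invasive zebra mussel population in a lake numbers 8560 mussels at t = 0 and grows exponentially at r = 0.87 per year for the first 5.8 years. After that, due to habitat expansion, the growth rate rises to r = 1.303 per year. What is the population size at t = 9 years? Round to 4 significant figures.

Phase 1: N(5.8) = 8560·e^(0.87×5.8) = 8560·e^5.046 = 1.330221×10^6.
Phase 2 runs for 9 − 5.8 = 3.2 years at r = 1.303.
N(9) = 1.330221×10^6·e^(1.303×3.2) = 1.330221×10^6·e^4.17 = 8.605141×10^7.

86050000 mussels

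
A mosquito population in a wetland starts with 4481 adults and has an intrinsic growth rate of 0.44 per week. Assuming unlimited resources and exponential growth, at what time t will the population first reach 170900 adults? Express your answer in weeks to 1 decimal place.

Set N₀·e^(rt) = 170900: e^(0.44·t) = 170900/4481 = 38.139.
0.44·t = ln(38.139) = 3.6412, so t = 3.6412/0.44 = 8.2755.

8.3 weeks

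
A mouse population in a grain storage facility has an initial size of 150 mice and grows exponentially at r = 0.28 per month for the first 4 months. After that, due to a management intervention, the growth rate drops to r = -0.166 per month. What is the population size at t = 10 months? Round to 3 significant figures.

170 mice

Phase 1: N(4) = 150·e^(0.28×4) = 150·e^1.12 = 459.728.
Phase 2 runs for 10 − 4 = 6 months at r = -0.166.
N(10) = 459.728·e^(-0.166×6) = 459.728·e^-0.996 = 169.802.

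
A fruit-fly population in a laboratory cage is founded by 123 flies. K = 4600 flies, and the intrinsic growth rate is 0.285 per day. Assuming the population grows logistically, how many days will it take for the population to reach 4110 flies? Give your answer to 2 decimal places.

A = (K − N₀)/N₀ = (4600 − 123)/123 = 36.398.
Solve 4600/(1 + 36.398·e^(−0.285t)) = 4110: 1 + 36.398·e^(−0.285t) = 1.1192, so e^(−0.285t) = 0.00327546.
−0.285·t = ln(0.00327546) = -5.7213, so t = 5.7213/0.285 = 20.075.

20.07 days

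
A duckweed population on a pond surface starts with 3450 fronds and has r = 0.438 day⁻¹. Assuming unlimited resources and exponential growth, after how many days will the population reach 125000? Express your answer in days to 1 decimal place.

8.2 days

Set N₀·e^(rt) = 125000: e^(0.438·t) = 125000/3450 = 36.232.
0.438·t = ln(36.232) = 3.5899, so t = 3.5899/0.438 = 8.1962.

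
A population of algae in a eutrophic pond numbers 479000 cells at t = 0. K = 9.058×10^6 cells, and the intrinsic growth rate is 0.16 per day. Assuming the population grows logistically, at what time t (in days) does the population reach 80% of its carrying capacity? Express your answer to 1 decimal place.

26.7 days

A = (K − N₀)/N₀ = (9.058×10^6 − 479000)/479000 = 17.91.
Solve 9.058×10^6/(1 + 17.91·e^(−0.16t)) = 7.2464×10^6: 1 + 17.91·e^(−0.16t) = 1.25, so e^(−0.16t) = 0.0139585.
−0.16·t = ln(0.0139585) = -4.2717, so t = 4.2717/0.16 = 26.698.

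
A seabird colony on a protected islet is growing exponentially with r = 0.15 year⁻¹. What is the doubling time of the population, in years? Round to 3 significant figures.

4.62 years

Doubling time t_d = ln(2)/r = 0.6931/0.15 = 4.621.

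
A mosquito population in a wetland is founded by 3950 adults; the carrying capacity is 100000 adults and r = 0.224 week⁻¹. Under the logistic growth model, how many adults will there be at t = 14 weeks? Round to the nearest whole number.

48622 adults

A = (K − N₀)/N₀ = (100000 − 3950)/3950 = 24.316.
N(t) = K/(1 + A·e^(−rt)) = 100000/(1 + 24.316×e^(−0.224×14)).
e^(−3.136) = 0.043456; denominator = 1 + 24.316×0.043456 = 2.0567.
N = 100000/2.0567 = 48621.5.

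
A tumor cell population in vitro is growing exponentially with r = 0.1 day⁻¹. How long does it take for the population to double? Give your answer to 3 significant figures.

6.93 days

Doubling time t_d = ln(2)/r = 0.6931/0.1 = 6.9315.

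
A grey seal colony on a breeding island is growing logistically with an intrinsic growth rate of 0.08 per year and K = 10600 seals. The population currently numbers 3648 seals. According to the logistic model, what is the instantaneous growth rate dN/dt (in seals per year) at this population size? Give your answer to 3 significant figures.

dN/dt = rN(1 − N/K) = 0.08 × 3648 × (1 − 3648/10600).
1 − 3648/10600 = 0.65585; dN/dt = 0.08 × 3648 × 0.65585 = 191.4.

191 seals per year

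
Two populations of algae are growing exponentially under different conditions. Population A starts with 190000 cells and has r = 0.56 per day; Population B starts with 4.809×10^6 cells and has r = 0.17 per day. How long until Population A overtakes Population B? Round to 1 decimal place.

8.3 days

Set 190000·e^(0.56t) = 4.809×10^6·e^(0.17t).
e^((0.56 − 0.17)t) = 4.809×10^6/190000 → e^(0.39·t) = 25.311.
0.39·t = ln(25.311) = 3.2312, so t = 3.2312/0.39 = 8.2852.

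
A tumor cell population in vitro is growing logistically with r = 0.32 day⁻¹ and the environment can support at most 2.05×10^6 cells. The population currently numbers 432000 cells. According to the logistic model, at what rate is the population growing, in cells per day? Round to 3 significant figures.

dN/dt = rN(1 − N/K) = 0.32 × 432000 × (1 − 432000/2.05×10^6).
1 − 432000/2.05×10^6 = 0.78927; dN/dt = 0.32 × 432000 × 0.78927 = 1.09108×10^5.

109000 cells per day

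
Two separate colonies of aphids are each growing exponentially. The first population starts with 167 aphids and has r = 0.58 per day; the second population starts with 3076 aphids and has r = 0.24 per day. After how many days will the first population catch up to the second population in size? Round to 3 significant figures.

8.57 days

Set 167·e^(0.58t) = 3076·e^(0.24t).
e^((0.58 − 0.24)t) = 3076/167 → e^(0.34·t) = 18.419.
0.34·t = ln(18.419) = 2.9134, so t = 2.9134/0.34 = 8.5688.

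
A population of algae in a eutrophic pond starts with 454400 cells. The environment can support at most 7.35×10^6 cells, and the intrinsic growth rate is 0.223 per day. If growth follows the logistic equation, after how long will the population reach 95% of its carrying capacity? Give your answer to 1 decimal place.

A = (K − N₀)/N₀ = (7.35×10^6 − 454400)/454400 = 15.175.
Solve 7.35×10^6/(1 + 15.175·e^(−0.223t)) = 6.9825×10^6: 1 + 15.175·e^(−0.223t) = 1.0526, so e^(−0.223t) = 0.00346827.
−0.223·t = ln(0.00346827) = -5.6641, so t = 5.6641/0.223 = 25.4.

25.4 days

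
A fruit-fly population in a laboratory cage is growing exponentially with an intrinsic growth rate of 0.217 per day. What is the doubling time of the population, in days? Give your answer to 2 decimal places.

3.19 days

Doubling time t_d = ln(2)/r = 0.6931/0.217 = 3.1942.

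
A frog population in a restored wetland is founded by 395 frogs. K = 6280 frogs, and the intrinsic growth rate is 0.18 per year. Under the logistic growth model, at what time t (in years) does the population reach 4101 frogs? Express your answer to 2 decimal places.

A = (K − N₀)/N₀ = (6280 − 395)/395 = 14.899.
Solve 6280/(1 + 14.899·e^(−0.18t)) = 4101: 1 + 14.899·e^(−0.18t) = 1.5313, so e^(−0.18t) = 0.035663.
−0.18·t = ln(0.035663) = -3.3336, so t = 3.3336/0.18 = 18.52.

18.52 years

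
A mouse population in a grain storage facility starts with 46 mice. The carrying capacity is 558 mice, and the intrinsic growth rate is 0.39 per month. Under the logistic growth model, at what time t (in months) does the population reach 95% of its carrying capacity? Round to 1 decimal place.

A = (K − N₀)/N₀ = (558 − 46)/46 = 11.13.
Solve 558/(1 + 11.13·e^(−0.39t)) = 530.1: 1 + 11.13·e^(−0.39t) = 1.0526, so e^(−0.39t) = 0.00472862.
−0.39·t = ln(0.00472862) = -5.3541, so t = 5.3541/0.39 = 13.729.

13.7 months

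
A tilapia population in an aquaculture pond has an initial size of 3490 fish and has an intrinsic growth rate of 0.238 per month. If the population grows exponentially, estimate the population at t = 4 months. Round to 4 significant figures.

N(t) = N₀·e^(rt) = 3490 × e^(0.238×4) = 3490 × e^0.952.
e^0.952 ≈ 2.5909, so N ≈ 3490 × 2.5909 = 9042.19.

9042 fish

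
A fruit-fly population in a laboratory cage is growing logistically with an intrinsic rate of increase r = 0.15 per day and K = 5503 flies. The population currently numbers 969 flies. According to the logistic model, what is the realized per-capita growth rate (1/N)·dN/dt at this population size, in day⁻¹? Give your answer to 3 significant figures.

(1/N)·dN/dt = r(1 − N/K) = 0.15 × (1 − 969/5503).
= 0.15 × 0.82391 = 0.12359.

0.124 per day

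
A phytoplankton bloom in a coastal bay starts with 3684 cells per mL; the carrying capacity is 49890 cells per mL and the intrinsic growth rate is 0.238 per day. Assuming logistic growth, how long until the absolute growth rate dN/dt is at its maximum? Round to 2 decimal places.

10.63 days

Logistic growth is fastest at N = K/2 = 24945.
A = (K − N₀)/N₀ = 12.542. Set K/(1 + A·e^(−rt)) = K/2 → A·e^(−rt) = 1.
e^(−0.238t) = 1/12.542 = 0.0797299, so t = ln(12.542)/0.238 = 2.5291/0.238 = 10.627.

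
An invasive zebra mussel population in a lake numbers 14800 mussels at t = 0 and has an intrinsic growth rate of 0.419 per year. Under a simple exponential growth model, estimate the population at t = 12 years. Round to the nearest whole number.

N(t) = N₀·e^(rt) = 14800 × e^(0.419×12) = 14800 × e^5.028.
e^5.028 ≈ 152.63, so N ≈ 14800 × 152.63 = 2.258886×10^6.

2258886 mussels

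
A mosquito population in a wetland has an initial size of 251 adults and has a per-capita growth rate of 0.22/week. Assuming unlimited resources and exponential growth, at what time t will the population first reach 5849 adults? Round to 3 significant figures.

14.3 weeks

Set N₀·e^(rt) = 5849: e^(0.22·t) = 5849/251 = 23.303.
0.22·t = ln(23.303) = 3.1486, so t = 3.1486/0.22 = 14.312.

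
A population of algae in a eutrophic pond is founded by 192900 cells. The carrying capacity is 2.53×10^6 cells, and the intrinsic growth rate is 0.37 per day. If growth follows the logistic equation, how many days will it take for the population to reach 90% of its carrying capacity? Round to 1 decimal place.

12.7 days

A = (K − N₀)/N₀ = (2.53×10^6 − 192900)/192900 = 12.116.
Solve 2.53×10^6/(1 + 12.116·e^(−0.37t)) = 2.277×10^6: 1 + 12.116·e^(−0.37t) = 1.1111, so e^(−0.37t) = 0.00917091.
−0.37·t = ln(0.00917091) = -4.6917, so t = 4.6917/0.37 = 12.68.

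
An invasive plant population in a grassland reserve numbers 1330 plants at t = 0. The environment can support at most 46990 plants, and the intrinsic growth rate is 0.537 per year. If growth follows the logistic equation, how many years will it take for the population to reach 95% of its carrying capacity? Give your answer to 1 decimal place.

12.1 years

A = (K − N₀)/N₀ = (46990 − 1330)/1330 = 34.331.
Solve 46990/(1 + 34.331·e^(−0.537t)) = 44640.5: 1 + 34.331·e^(−0.537t) = 1.0526, so e^(−0.537t) = 0.00153307.
−0.537·t = ln(0.00153307) = -6.4805, so t = 6.4805/0.537 = 12.068.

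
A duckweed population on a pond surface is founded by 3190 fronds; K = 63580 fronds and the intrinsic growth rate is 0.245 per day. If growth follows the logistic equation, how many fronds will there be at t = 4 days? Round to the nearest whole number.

A = (K − N₀)/N₀ = (63580 − 3190)/3190 = 18.931.
N(t) = K/(1 + A·e^(−rt)) = 63580/(1 + 18.931×e^(−0.245×4)).
e^(−0.98) = 0.37531; denominator = 1 + 18.931×0.37531 = 8.105.
N = 63580/8.105 = 7844.51.

7845 fronds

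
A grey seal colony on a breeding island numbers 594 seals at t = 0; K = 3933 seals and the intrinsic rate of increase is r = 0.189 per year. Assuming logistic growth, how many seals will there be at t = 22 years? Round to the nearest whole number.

A = (K − N₀)/N₀ = (3933 − 594)/594 = 5.6212.
N(t) = K/(1 + A·e^(−rt)) = 3933/(1 + 5.6212×e^(−0.189×22)).
e^(−4.158) = 0.015639; denominator = 1 + 5.6212×0.015639 = 1.0879.
N = 3933/1.0879 = 3615.19.

3615 seals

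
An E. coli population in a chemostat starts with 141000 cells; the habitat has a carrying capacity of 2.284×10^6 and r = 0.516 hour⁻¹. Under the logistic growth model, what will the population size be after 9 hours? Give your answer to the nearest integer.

A = (K − N₀)/N₀ = (2.284×10^6 − 141000)/141000 = 15.199.
N(t) = K/(1 + A·e^(−rt)) = 2.284×10^6/(1 + 15.199×e^(−0.516×9)).
e^(−4.644) = 0.0096191; denominator = 1 + 15.199×0.0096191 = 1.1462.
N = 2.284×10^6/1.1462 = 1.992676×10^6.

1992676 cells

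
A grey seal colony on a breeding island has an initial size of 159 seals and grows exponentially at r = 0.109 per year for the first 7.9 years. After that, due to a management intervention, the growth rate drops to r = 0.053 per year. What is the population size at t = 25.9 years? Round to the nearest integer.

Phase 1: N(7.9) = 159·e^(0.109×7.9) = 159·e^0.8611 = 376.156.
Phase 2 runs for 25.9 − 7.9 = 18 years at r = 0.053.
N(25.9) = 376.156·e^(0.053×18) = 376.156·e^0.954 = 976.529.

977 seals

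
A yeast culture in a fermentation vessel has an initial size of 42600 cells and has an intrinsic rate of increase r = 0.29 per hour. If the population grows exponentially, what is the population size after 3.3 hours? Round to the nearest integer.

110925 cells

N(t) = N₀·e^(rt) = 42600 × e^(0.29×3.3) = 42600 × e^0.957.
e^0.957 ≈ 2.6039, so N ≈ 42600 × 2.6039 = 110925.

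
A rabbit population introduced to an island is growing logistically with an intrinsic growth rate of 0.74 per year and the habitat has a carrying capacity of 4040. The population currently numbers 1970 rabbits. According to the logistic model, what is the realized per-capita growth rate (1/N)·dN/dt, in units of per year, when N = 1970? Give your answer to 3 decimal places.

(1/N)·dN/dt = r(1 − N/K) = 0.74 × (1 − 1970/4040).
= 0.74 × 0.51238 = 0.37916.

0.379 per year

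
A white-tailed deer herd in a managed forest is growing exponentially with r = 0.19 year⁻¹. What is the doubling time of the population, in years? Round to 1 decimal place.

Doubling time t_d = ln(2)/r = 0.6931/0.19 = 3.6481.

3.6 years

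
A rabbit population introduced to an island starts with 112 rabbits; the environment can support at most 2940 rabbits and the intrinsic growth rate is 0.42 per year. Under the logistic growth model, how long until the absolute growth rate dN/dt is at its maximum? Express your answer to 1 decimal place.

7.7 years

Logistic growth is fastest at N = K/2 = 1470.
A = (K − N₀)/N₀ = 25.25. Set K/(1 + A·e^(−rt)) = K/2 → A·e^(−rt) = 1.
e^(−0.42t) = 1/25.25 = 0.039604, so t = ln(25.25)/0.42 = 3.2288/0.42 = 7.6877.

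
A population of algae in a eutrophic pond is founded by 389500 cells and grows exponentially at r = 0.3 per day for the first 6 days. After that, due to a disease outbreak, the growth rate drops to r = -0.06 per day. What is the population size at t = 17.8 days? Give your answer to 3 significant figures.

1160000 cells

Phase 1: N(6) = 389500·e^(0.3×6) = 389500·e^1.8 = 2.356338×10^6.
Phase 2 runs for 17.8 − 6 = 11.8 days at r = -0.06.
N(17.8) = 2.356338×10^6·e^(-0.06×11.8) = 2.356338×10^6·e^-0.708 = 1.160799×10^6.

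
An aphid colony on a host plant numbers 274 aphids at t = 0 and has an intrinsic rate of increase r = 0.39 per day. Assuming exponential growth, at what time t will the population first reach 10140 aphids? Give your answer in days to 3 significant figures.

9.26 days

Set N₀·e^(rt) = 10140: e^(0.39·t) = 10140/274 = 37.007.
0.39·t = ln(37.007) = 3.6111, so t = 3.6111/0.39 = 9.2593.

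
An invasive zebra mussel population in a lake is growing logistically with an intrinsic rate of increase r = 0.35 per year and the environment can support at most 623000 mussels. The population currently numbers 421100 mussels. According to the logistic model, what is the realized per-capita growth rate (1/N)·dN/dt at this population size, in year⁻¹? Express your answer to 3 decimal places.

(1/N)·dN/dt = r(1 − N/K) = 0.35 × (1 − 421100/623000).
= 0.35 × 0.32408 = 0.11343.

0.113 per year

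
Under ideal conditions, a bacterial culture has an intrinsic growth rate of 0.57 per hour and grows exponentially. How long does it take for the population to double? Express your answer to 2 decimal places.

1.22 hours

Doubling time t_d = ln(2)/r = 0.6931/0.57 = 1.216.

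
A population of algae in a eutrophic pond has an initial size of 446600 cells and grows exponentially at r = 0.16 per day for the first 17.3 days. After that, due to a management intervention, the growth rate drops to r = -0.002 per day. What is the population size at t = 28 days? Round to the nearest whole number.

Phase 1: N(17.3) = 446600·e^(0.16×17.3) = 446600·e^2.768 = 7.112886×10^6.
Phase 2 runs for 28 − 17.3 = 10.7 days at r = -0.002.
N(28) = 7.112886×10^6·e^(-0.002×10.7) = 7.112886×10^6·e^-0.0214 = 6.962287×10^6.

6962287 cells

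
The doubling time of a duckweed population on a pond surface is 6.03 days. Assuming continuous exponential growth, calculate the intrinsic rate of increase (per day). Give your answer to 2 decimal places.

0.11 per day

r = ln(2)/t_d = 0.6931/6.03 = 0.11495.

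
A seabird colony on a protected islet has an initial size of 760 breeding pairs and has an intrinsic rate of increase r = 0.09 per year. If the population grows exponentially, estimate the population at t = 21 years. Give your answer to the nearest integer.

N(t) = N₀·e^(rt) = 760 × e^(0.09×21) = 760 × e^1.89.
e^1.89 ≈ 6.6194, so N ≈ 760 × 6.6194 = 5030.72.

5031 breeding pairs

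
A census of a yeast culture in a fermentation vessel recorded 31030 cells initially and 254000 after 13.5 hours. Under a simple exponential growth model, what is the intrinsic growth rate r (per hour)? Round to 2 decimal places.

From N(t) = N₀·e^(rt): e^(r·13.5) = 254000/31030 = 8.1856.
r·13.5 = ln(8.1856) = 2.1024, so r = 2.1024/13.5 = 0.15573.

0.16 per hour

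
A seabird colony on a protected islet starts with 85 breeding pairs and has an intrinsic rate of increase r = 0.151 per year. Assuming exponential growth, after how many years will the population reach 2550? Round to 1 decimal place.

22.5 years

Set N₀·e^(rt) = 2550: e^(0.151·t) = 2550/85 = 30.
0.151·t = ln(30) = 3.4012, so t = 3.4012/0.151 = 22.524.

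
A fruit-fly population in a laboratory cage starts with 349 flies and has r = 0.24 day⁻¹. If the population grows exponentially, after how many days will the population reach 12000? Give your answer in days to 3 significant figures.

Set N₀·e^(rt) = 12000: e^(0.24·t) = 12000/349 = 34.384.
0.24·t = ln(34.384) = 3.5376, so t = 3.5376/0.24 = 14.74.

14.7 days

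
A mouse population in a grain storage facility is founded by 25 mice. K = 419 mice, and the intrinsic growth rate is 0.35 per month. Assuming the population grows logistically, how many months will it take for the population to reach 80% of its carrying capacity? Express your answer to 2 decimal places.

11.84 months

A = (K − N₀)/N₀ = (419 − 25)/25 = 15.76.
Solve 419/(1 + 15.76·e^(−0.35t)) = 335.2: 1 + 15.76·e^(−0.35t) = 1.25, so e^(−0.35t) = 0.0158629.
−0.35·t = ln(0.0158629) = -4.1438, so t = 4.1438/0.35 = 11.839.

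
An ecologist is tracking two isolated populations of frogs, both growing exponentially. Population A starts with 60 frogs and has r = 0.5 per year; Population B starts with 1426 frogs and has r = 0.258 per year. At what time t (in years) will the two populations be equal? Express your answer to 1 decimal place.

Set 60·e^(0.5t) = 1426·e^(0.258t).
e^((0.5 − 0.258)t) = 1426/60 → e^(0.242·t) = 23.767.
0.242·t = ln(23.767) = 3.1683, so t = 3.1683/0.242 = 13.092.

13.1 years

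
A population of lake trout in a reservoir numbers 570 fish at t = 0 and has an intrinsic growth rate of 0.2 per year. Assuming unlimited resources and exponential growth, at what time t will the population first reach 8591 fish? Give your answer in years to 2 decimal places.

13.56 years

Set N₀·e^(rt) = 8591: e^(0.2·t) = 8591/570 = 15.072.
0.2·t = ln(15.072) = 2.7128, so t = 2.7128/0.2 = 13.564.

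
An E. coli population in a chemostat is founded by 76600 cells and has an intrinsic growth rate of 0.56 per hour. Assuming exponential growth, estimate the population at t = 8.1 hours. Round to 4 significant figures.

N(t) = N₀·e^(rt) = 76600 × e^(0.56×8.1) = 76600 × e^4.536.
e^4.536 ≈ 93.317, so N ≈ 76600 × 93.317 = 7.148066×10^6.

7148000 cells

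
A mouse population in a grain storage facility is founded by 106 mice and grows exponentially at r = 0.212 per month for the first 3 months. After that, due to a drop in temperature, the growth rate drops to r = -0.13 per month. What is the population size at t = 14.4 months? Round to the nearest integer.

45 mice

Phase 1: N(3) = 106·e^(0.212×3) = 106·e^0.636 = 200.224.
Phase 2 runs for 14.4 − 3 = 11.4 months at r = -0.13.
N(14.4) = 200.224·e^(-0.13×11.4) = 200.224·e^-1.482 = 45.4876.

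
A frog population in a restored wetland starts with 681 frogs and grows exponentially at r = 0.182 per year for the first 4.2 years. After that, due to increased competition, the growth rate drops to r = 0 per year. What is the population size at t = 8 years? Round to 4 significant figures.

1463 frogs

Phase 1: N(4.2) = 681·e^(0.182×4.2) = 681·e^0.7644 = 1462.59.
Phase 2 runs for 8 − 4.2 = 3.8 years at r = 0.
N(8) = 1462.59·e^(0×3.8) = 1462.59·e^-0 = 1462.59.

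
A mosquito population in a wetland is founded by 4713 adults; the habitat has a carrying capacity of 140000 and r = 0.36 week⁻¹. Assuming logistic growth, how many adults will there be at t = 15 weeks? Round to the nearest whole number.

A = (K − N₀)/N₀ = (140000 − 4713)/4713 = 28.705.
N(t) = K/(1 + A·e^(−rt)) = 140000/(1 + 28.705×e^(−0.36×15)).
e^(−5.4) = 0.0045166; denominator = 1 + 28.705×0.0045166 = 1.1296.
N = 140000/1.1296 = 123932.

123932 adults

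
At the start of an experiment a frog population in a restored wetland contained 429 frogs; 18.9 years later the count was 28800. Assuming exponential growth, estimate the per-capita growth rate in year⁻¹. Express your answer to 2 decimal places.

0.22 per year

From N(t) = N₀·e^(rt): e^(r·18.9) = 28800/429 = 67.133.
r·18.9 = ln(67.133) = 4.2067, so r = 4.2067/18.9 = 0.22258.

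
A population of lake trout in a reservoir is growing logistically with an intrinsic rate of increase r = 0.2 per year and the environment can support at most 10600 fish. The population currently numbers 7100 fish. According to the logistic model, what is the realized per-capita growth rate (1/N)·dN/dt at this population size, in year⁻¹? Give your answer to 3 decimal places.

0.066 per year

(1/N)·dN/dt = r(1 − N/K) = 0.2 × (1 − 7100/10600).
= 0.2 × 0.33019 = 0.066038.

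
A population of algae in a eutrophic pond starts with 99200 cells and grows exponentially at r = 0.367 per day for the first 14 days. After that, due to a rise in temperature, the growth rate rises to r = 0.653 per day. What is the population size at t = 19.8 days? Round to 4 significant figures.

Phase 1: N(14) = 99200·e^(0.367×14) = 99200·e^5.138 = 1.690117×10^7.
Phase 2 runs for 19.8 − 14 = 5.8 days at r = 0.653.
N(19.8) = 1.690117×10^7·e^(0.653×5.8) = 1.690117×10^7·e^3.787 = 7.460426×10^8.

746000000 cells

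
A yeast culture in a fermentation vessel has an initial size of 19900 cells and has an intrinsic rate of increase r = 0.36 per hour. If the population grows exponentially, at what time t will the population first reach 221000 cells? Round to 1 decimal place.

6.7 hours

Set N₀·e^(rt) = 221000: e^(0.36·t) = 221000/19900 = 11.106.
0.36·t = ln(11.106) = 2.4074, so t = 2.4074/0.36 = 6.6873.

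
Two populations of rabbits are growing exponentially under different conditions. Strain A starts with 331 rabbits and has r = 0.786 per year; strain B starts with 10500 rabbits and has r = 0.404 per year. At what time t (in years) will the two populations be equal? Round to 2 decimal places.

Set 331·e^(0.786t) = 10500·e^(0.404t).
e^((0.786 − 0.404)t) = 10500/331 → e^(0.382·t) = 31.722.
0.382·t = ln(31.722) = 3.457, so t = 3.457/0.382 = 9.0498.

9.05 years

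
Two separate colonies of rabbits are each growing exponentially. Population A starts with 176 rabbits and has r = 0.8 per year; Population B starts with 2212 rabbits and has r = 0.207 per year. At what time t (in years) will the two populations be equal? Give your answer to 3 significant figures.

4.27 years

Set 176·e^(0.8t) = 2212·e^(0.207t).
e^((0.8 − 0.207)t) = 2212/176 → e^(0.593·t) = 12.568.
0.593·t = ln(12.568) = 2.5312, so t = 2.5312/0.593 = 4.2684.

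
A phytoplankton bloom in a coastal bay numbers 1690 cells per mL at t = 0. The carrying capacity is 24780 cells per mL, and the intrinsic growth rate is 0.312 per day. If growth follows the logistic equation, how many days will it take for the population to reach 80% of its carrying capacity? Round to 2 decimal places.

A = (K − N₀)/N₀ = (24780 − 1690)/1690 = 13.663.
Solve 24780/(1 + 13.663·e^(−0.312t)) = 19824: 1 + 13.663·e^(−0.312t) = 1.25, so e^(−0.312t) = 0.018298.
−0.312·t = ln(0.018298) = -4.001, so t = 4.001/0.312 = 12.824.

12.82 days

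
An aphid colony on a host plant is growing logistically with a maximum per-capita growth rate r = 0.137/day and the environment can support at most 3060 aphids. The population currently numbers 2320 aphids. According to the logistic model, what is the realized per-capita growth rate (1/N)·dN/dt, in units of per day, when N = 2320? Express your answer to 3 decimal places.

(1/N)·dN/dt = r(1 − N/K) = 0.137 × (1 − 2320/3060).
= 0.137 × 0.24183 = 0.033131.

0.033 per day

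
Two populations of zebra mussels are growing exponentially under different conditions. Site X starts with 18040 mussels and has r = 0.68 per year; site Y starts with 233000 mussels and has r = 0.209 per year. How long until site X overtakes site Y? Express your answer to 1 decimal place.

Set 18040·e^(0.68t) = 233000·e^(0.209t).
e^((0.68 − 0.209)t) = 233000/18040 → e^(0.471·t) = 12.916.
0.471·t = ln(12.916) = 2.5584, so t = 2.5584/0.471 = 5.4319.

5.4 years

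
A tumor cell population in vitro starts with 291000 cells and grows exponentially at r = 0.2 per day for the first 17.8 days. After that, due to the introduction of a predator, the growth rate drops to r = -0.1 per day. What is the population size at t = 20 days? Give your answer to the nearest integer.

Phase 1: N(17.8) = 291000·e^(0.2×17.8) = 291000·e^3.56 = 1.023249×10^7.
Phase 2 runs for 20 − 17.8 = 2.2 days at r = -0.1.
N(20) = 1.023249×10^7·e^(-0.1×2.2) = 1.023249×10^7·e^-0.22 = 8.211766×10^6.

8211766 cells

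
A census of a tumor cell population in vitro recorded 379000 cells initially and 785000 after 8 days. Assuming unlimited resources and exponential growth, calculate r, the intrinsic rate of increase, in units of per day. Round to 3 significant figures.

0.0910 per day

From N(t) = N₀·e^(rt): e^(r·8) = 785000/379000 = 2.0712.
r·8 = ln(2.0712) = 0.72815, so r = 0.72815/8 = 0.091018.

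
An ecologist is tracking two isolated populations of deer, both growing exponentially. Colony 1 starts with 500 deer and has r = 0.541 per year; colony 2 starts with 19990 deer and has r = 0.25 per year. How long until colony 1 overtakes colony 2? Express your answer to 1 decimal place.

Set 500·e^(0.541t) = 19990·e^(0.25t).
e^((0.541 − 0.25)t) = 19990/500 → e^(0.291·t) = 39.98.
0.291·t = ln(39.98) = 3.6884, so t = 3.6884/0.291 = 12.675.

12.7 years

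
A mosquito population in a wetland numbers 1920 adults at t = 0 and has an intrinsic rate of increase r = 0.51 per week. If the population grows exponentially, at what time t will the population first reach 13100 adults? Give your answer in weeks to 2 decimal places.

3.77 weeks

Set N₀·e^(rt) = 13100: e^(0.51·t) = 13100/1920 = 6.8229.
0.51·t = ln(6.8229) = 1.9203, so t = 1.9203/0.51 = 3.7653.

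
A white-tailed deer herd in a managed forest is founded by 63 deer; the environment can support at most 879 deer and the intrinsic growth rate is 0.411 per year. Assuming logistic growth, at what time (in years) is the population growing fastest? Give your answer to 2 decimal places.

6.23 years

Logistic growth is fastest at N = K/2 = 439.5.
A = (K − N₀)/N₀ = 12.952. Set K/(1 + A·e^(−rt)) = K/2 → A·e^(−rt) = 1.
e^(−0.411t) = 1/12.952 = 0.0772059, so t = ln(12.952)/0.411 = 2.5613/0.411 = 6.2318.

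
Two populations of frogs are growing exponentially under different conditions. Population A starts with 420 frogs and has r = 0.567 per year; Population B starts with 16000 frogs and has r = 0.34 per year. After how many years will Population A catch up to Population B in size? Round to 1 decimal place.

Set 420·e^(0.567t) = 16000·e^(0.34t).
e^((0.567 − 0.34)t) = 16000/420 → e^(0.227·t) = 38.095.
0.227·t = ln(38.095) = 3.6401, so t = 3.6401/0.227 = 16.036.

16.0 years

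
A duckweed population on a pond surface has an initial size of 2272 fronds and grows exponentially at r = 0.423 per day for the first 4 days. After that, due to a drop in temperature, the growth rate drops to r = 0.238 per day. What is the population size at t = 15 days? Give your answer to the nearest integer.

169129 fronds

Phase 1: N(4) = 2272·e^(0.423×4) = 2272·e^1.692 = 12337.7.
Phase 2 runs for 15 − 4 = 11 days at r = 0.238.
N(15) = 12337.7·e^(0.238×11) = 12337.7·e^2.618 = 169129.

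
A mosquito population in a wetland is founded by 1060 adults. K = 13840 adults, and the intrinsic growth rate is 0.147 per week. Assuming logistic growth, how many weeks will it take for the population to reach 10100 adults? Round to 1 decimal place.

23.7 weeks

A = (K − N₀)/N₀ = (13840 − 1060)/1060 = 12.057.
Solve 13840/(1 + 12.057·e^(−0.147t)) = 10100: 1 + 12.057·e^(−0.147t) = 1.3703, so e^(−0.147t) = 0.0307132.
−0.147·t = ln(0.0307132) = -3.4831, so t = 3.4831/0.147 = 23.694.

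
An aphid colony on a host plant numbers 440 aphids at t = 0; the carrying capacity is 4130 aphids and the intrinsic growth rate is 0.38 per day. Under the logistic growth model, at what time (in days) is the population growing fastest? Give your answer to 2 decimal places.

Logistic growth is fastest at N = K/2 = 2065.
A = (K − N₀)/N₀ = 8.3864. Set K/(1 + A·e^(−rt)) = K/2 → A·e^(−rt) = 1.
e^(−0.38t) = 1/8.3864 = 0.119241, so t = ln(8.3864)/0.38 = 2.1266/0.38 = 5.5963.

5.60 days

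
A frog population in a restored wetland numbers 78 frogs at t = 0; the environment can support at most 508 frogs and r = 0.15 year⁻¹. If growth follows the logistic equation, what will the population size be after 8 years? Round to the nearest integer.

191 frogs

A = (K − N₀)/N₀ = (508 − 78)/78 = 5.5128.
N(t) = K/(1 + A·e^(−rt)) = 508/(1 + 5.5128×e^(−0.15×8)).
e^(−1.2) = 0.30119; denominator = 1 + 5.5128×0.30119 = 2.6604.
N = 508/2.6604 = 190.947.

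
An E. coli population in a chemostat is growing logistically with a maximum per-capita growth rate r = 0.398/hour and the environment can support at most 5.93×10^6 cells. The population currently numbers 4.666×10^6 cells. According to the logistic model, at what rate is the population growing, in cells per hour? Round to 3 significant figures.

dN/dt = rN(1 − N/K) = 0.398 × 4.666×10^6 × (1 − 4.666×10^6/5.93×10^6).
1 − 4.666×10^6/5.93×10^6 = 0.21315; dN/dt = 0.398 × 4.666×10^6 × 0.21315 = 3.9584×10^5.

396000 cells per hour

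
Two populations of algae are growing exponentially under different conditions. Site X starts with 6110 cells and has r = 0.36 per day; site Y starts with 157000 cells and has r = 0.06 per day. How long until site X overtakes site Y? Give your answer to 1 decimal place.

10.8 days

Set 6110·e^(0.36t) = 157000·e^(0.06t).
e^((0.36 − 0.06)t) = 157000/6110 → e^(0.3·t) = 25.696.
0.3·t = ln(25.696) = 3.2463, so t = 3.2463/0.3 = 10.821.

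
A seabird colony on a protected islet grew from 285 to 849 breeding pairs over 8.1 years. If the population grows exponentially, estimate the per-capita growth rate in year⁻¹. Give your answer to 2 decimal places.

0.13 per year

From N(t) = N₀·e^(rt): e^(r·8.1) = 849/285 = 2.9789.
r·8.1 = ln(2.9789) = 1.0916, so r = 1.0916/8.1 = 0.13476.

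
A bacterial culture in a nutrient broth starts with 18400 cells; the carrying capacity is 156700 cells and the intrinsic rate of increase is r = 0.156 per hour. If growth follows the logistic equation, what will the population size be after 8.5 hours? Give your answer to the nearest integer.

A = (K − N₀)/N₀ = (156700 − 18400)/18400 = 7.5163.
N(t) = K/(1 + A·e^(−rt)) = 156700/(1 + 7.5163×e^(−0.156×8.5)).
e^(−1.326) = 0.26554; denominator = 1 + 7.5163×0.26554 = 2.9959.
N = 156700/2.9959 = 52305.5.

52306 cells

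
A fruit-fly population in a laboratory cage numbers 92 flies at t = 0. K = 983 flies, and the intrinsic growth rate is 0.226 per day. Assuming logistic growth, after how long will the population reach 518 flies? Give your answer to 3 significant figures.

A = (K − N₀)/N₀ = (983 − 92)/92 = 9.6848.
Solve 983/(1 + 9.6848·e^(−0.226t)) = 518: 1 + 9.6848·e^(−0.226t) = 1.8977, so e^(−0.226t) = 0.0926901.
−0.226·t = ln(0.0926901) = -2.3785, so t = 2.3785/0.226 = 10.524.

10.5 days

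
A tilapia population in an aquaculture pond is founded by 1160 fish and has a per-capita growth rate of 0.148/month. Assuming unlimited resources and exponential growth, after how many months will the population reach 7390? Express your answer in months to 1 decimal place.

12.5 months

Set N₀·e^(rt) = 7390: e^(0.148·t) = 7390/1160 = 6.3707.
0.148·t = ln(6.3707) = 1.8517, so t = 1.8517/0.148 = 12.512.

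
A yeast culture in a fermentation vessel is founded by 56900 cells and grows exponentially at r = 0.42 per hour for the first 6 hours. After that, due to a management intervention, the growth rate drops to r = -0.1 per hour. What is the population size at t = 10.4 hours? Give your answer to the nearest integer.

455454 cells

Phase 1: N(6) = 56900·e^(0.42×6) = 56900·e^2.52 = 707187.
Phase 2 runs for 10.4 − 6 = 4.4 hours at r = -0.1.
N(10.4) = 707187·e^(-0.1×4.4) = 707187·e^-0.44 = 455454.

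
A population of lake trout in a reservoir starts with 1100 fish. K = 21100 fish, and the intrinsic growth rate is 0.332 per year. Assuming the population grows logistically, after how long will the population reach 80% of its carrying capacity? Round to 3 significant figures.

A = (K − N₀)/N₀ = (21100 − 1100)/1100 = 18.182.
Solve 21100/(1 + 18.182·e^(−0.332t)) = 16880: 1 + 18.182·e^(−0.332t) = 1.25, so e^(−0.332t) = 0.01375.
−0.332·t = ln(0.01375) = -4.2867, so t = 4.2867/0.332 = 12.912.

12.9 years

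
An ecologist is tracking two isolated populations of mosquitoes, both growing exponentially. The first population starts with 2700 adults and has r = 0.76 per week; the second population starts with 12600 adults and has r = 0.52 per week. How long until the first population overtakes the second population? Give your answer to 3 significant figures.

6.42 weeks

Set 2700·e^(0.76t) = 12600·e^(0.52t).
e^((0.76 − 0.52)t) = 12600/2700 → e^(0.24·t) = 4.6667.
0.24·t = ln(4.6667) = 1.5404, so t = 1.5404/0.24 = 6.4185.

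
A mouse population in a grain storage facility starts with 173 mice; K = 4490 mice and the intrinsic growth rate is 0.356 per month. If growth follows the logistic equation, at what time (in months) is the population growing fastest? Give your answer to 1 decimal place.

Logistic growth is fastest at N = K/2 = 2245.
A = (K − N₀)/N₀ = 24.954. Set K/(1 + A·e^(−rt)) = K/2 → A·e^(−rt) = 1.
e^(−0.356t) = 1/24.954 = 0.0400741, so t = ln(24.954)/0.356 = 3.217/0.356 = 9.0366.

9.0 months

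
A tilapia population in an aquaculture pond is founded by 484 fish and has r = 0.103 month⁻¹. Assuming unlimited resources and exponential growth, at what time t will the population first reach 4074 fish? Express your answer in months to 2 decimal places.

20.68 months

Set N₀·e^(rt) = 4074: e^(0.103·t) = 4074/484 = 8.4174.
0.103·t = ln(8.4174) = 2.1303, so t = 2.1303/0.103 = 20.682.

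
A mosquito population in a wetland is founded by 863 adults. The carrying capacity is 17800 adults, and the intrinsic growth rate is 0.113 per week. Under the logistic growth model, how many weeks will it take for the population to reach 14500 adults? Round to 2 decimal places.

A = (K − N₀)/N₀ = (17800 − 863)/863 = 19.626.
Solve 17800/(1 + 19.626·e^(−0.113t)) = 14500: 1 + 19.626·e^(−0.113t) = 1.2276, so e^(−0.113t) = 0.0115963.
−0.113·t = ln(0.0115963) = -4.4571, so t = 4.4571/0.113 = 39.443.

39.44 weeks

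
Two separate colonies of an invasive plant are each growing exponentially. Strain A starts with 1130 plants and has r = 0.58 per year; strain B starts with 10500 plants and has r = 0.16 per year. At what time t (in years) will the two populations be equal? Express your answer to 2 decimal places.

5.31 years

Set 1130·e^(0.58t) = 10500·e^(0.16t).
e^((0.58 − 0.16)t) = 10500/1130 → e^(0.42·t) = 9.292.
0.42·t = ln(9.292) = 2.2292, so t = 2.2292/0.42 = 5.3075.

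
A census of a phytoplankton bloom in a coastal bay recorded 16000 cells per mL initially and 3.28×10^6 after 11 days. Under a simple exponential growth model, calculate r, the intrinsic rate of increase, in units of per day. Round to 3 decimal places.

0.484 per day

From N(t) = N₀·e^(rt): e^(r·11) = 3.28×10^6/16000 = 205.
r·11 = ln(205) = 5.323, so r = 5.323/11 = 0.48391.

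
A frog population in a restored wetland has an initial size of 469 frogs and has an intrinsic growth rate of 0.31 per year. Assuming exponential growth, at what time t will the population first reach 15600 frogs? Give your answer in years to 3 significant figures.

11.3 years

Set N₀·e^(rt) = 15600: e^(0.31·t) = 15600/469 = 33.262.
0.31·t = ln(33.262) = 3.5044, so t = 3.5044/0.31 = 11.305.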